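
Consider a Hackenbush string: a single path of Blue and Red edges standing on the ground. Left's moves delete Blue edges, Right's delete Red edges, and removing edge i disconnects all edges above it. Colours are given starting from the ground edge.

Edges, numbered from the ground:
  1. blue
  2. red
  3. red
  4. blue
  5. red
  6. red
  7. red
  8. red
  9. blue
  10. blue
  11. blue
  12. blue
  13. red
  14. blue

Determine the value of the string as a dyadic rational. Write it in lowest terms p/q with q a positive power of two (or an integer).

2171/8192

Prefix values for blue red red blue red red red red blue blue blue blue red blue via {L|R} + simplicity:
b: Left { 0 }, Right { none } — simplest 1
br: Left { 0 }, Right { 1 } — simplest 1/2
brr: Left { 0 }, Right { 1/2 1 } — simplest 1/4
brrb: Left { 0 1/4 }, Right { 1/2 1 } — simplest 3/8
brrbr: Left { 0 1/4 }, Right { 3/8 1/2 1 } — simplest 5/16
brrbrr: Left { 0 1/4 }, Right { 5/16 3/8 1/2 1 } — simplest 9/32
brrbrrr: Left { 0 1/4 }, Right { 9/32 5/16 3/8 1/2 1 } — simplest 17/64
brrbrrrr: Left { 0 1/4 }, Right { 17/64 9/32 5/16 3/8 1/2 1 } — simplest 33/128
brrbrrrrb: Left { 0 1/4 33/128 }, Right { 17/64 9/32 5/16 3/8 1/2 1 } — simplest 67/256
brrbrrrrbb: Left { 0 1/4 33/128 67/256 }, Right { 17/64 9/32 5/16 3/8 1/2 1 } — simplest 135/512
brrbrrrrbbb: Left { 0 1/4 33/128 67/256 135/512 }, Right { 17/64 9/32 5/16 3/8 1/2 1 } — simplest 271/1024
brrbrrrrbbbb: Left { 0 1/4 33/128 67/256 135/512 271/1024 }, Right { 17/64 9/32 5/16 3/8 1/2 1 } — simplest 543/2048
brrbrrrrbbbbr: Left { 0 1/4 33/128 67/256 135/512 271/1024 }, Right { 543/2048 17/64 9/32 5/16 3/8 1/2 1 } — simplest 1085/4096
brrbrrrrbbbbrb: Left { 0 1/4 33/128 67/256 135/512 271/1024 1085/4096 }, Right { 543/2048 17/64 9/32 5/16 3/8 1/2 1 } — simplest 2171/8192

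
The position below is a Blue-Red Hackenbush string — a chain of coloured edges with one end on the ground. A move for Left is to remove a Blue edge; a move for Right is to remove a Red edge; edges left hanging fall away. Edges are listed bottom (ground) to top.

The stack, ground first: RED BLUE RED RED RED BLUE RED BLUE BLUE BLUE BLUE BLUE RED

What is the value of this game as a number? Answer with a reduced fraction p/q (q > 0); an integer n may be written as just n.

1 of 13 · R · max L −∞ · min R 0 — -1
2 of 13 · RB · max L -1 · min R 0 — -1/2
3 of 13 · RBR · max L -1 · min R -1/2 — -3/4
4 of 13 · RBRR · max L -1 · min R -3/4 — -7/8
5 of 13 · RBRRR · max L -1 · min R -7/8 — -15/16
6 of 13 · RBRRRB · max L -15/16 · min R -7/8 — -29/32
7 of 13 · RBRRRBR · max L -15/16 · min R -29/32 — -59/64
8 of 13 · RBRRRBRB · max L -59/64 · min R -29/32 — -117/128
9 of 13 · RBRRRBRBB · max L -117/128 · min R -29/32 — -233/256
10 of 13 · RBRRRBRBBB · max L -233/256 · min R -29/32 — -465/512
11 of 13 · RBRRRBRBBBB · max L -465/512 · min R -29/32 — -929/1024
12 of 13 · RBRRRBRBBBBB · max L -929/1024 · min R -29/32 — -1857/2048
13 of 13 · RBRRRBRBBBBBR · max L -929/1024 · min R -1857/2048 — -3715/4096

-3715/4096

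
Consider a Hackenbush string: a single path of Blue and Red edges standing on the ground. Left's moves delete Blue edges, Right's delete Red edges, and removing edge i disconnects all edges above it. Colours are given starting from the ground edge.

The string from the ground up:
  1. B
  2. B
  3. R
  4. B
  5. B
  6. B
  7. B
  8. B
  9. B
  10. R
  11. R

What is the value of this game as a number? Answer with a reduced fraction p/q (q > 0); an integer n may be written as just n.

value_1 [B]  L=[0]  R=[·]  gives 1
value_2 [BB]  L=[0; 1]  R=[·]  gives 2
value_3 [BBR]  L=[0; 1]  R=[2]  gives 3/2
value_4 [BBRB]  L=[0; 1; 3/2]  R=[2]  gives 7/4
value_5 [BBRBB]  L=[0; 1; 3/2; 7/4]  R=[2]  gives 15/8
value_6 [BBRBBB]  L=[0; 1; 3/2; 7/4; 15/8]  R=[2]  gives 31/16
value_7 [BBRBBBB]  L=[0; 1; 3/2; 7/4; 15/8; 31/16]  R=[2]  gives 63/32
value_8 [BBRBBBBB]  L=[0; 1; 3/2; 7/4; 15/8; 31/16; 63/32]  R=[2]  gives 127/64
value_9 [BBRBBBBBB]  L=[0; 1; 3/2; 7/4; 15/8; 31/16; 63/32; 127/64]  R=[2]  gives 255/128
value_10 [BBRBBBBBBR]  L=[0; 1; 3/2; 7/4; 15/8; 31/16; 63/32; 127/64]  R=[255/128; 2]  gives 509/256
value_11 [BBRBBBBBBRR]  L=[0; 1; 3/2; 7/4; 15/8; 31/16; 63/32; 127/64]  R=[509/256; 255/128; 2]  gives 1017/512

1017/512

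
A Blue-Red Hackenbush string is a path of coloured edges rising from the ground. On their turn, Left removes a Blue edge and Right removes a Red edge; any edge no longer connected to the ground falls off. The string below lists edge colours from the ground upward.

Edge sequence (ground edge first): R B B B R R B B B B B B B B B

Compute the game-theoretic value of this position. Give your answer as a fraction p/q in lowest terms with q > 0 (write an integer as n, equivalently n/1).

-3073/16384

edge 1 of 15 (R): { — | 0 } gives -1
edge 2 of 15 (B): { -1 | 0 } gives -1/2
edge 3 of 15 (B): { -1,-1/2 | 0 } gives -1/4
edge 4 of 15 (B): { -1,-1/2,-1/4 | 0 } gives -1/8
edge 5 of 15 (R): { -1,-1/2,-1/4 | -1/8,0 } gives -3/16
edge 6 of 15 (R): { -1,-1/2,-1/4 | -3/16,-1/8,0 } gives -7/32
edge 7 of 15 (B): { -1,-1/2,-1/4,-7/32 | -3/16,-1/8,0 } gives -13/64
edge 8 of 15 (B): { -1,-1/2,-1/4,-7/32,-13/64 | -3/16,-1/8,0 } gives -25/128
edge 9 of 15 (B): { -1,-1/2,-1/4,-7/32,-13/64,-25/128 | -3/16,-1/8,0 } gives -49/256
edge 10 of 15 (B): { -1,-1/2,-1/4,-7/32,-13/64,-25/128,-49/256 | -3/16,-1/8,0 } gives -97/512
edge 11 of 15 (B): { -1,-1/2,-1/4,-7/32,-13/64,-25/128,-49/256,-97/512 | -3/16,-1/8,0 } gives -193/1024
edge 12 of 15 (B): { -1,-1/2,-1/4,-7/32,-13/64,-25/128,-49/256,-97/512,-193/1024 | -3/16,-1/8,0 } gives -385/2048
edge 13 of 15 (B): { -1,-1/2,-1/4,-7/32,-13/64,-25/128,-49/256,-97/512,-193/1024,-385/2048 | -3/16,-1/8,0 } gives -769/4096
edge 14 of 15 (B): { -1,-1/2,-1/4,-7/32,-13/64,-25/128,-49/256,-97/512,-193/1024,-385/2048,-769/4096 | -3/16,-1/8,0 } gives -1537/8192
edge 15 of 15 (B): { -1,-1/2,-1/4,-7/32,-13/64,-25/128,-49/256,-97/512,-193/1024,-385/2048,-769/4096,-1537/8192 | -3/16,-1/8,0 } gives -3073/16384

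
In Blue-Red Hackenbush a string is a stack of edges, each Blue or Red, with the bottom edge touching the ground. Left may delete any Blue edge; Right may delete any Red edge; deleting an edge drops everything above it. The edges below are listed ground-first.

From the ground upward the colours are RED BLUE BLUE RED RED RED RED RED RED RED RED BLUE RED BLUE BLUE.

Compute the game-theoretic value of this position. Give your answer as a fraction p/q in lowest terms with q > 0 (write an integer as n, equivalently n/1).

Build g(s[:k]) for k = 1..15, string s = RED BLUE BLUE RED RED RED RED RED RED RED RED BLUE RED BLUE BLUE.
g_1 [R]  L=[(no moves)]  R=[0]  -> -1
g_2 [RB]  L=[-1]  R=[0]  -> -1/2
g_3 [RBB]  L=[-1 -1/2]  R=[0]  -> -1/4
g_4 [RBBR]  L=[-1 -1/2]  R=[-1/4 0]  -> -3/8
g_5 [RBBRR]  L=[-1 -1/2]  R=[-3/8 -1/4 0]  -> -7/16
g_6 [RBBRRR]  L=[-1 -1/2]  R=[-7/16 -3/8 -1/4 0]  -> -15/32
g_7 [RBBRRRR]  L=[-1 -1/2]  R=[-15/32 -7/16 -3/8 -1/4 0]  -> -31/64
g_8 [RBBRRRRR]  L=[-1 -1/2]  R=[-31/64 -15/32 -7/16 -3/8 -1/4 0]  -> -63/128
g_9 [RBBRRRRRR]  L=[-1 -1/2]  R=[-63/128 -31/64 -15/32 -7/16 -3/8 -1/4 0]  -> -127/256
g_10 [RBBRRRRRRR]  L=[-1 -1/2]  R=[-127/256 -63/128 -31/64 -15/32 -7/16 -3/8 -1/4 0]  -> -255/512
g_11 [RBBRRRRRRRR]  L=[-1 -1/2]  R=[-255/512 -127/256 -63/128 -31/64 -15/32 -7/16 -3/8 -1/4 0]  -> -511/1024
g_12 [RBBRRRRRRRRB]  L=[-1 -1/2 -511/1024]  R=[-255/512 -127/256 -63/128 -31/64 -15/32 -7/16 -3/8 -1/4 0]  -> -1021/2048
g_13 [RBBRRRRRRRRBR]  L=[-1 -1/2 -511/1024]  R=[-1021/2048 -255/512 -127/256 -63/128 -31/64 -15/32 -7/16 -3/8 -1/4 0]  -> -2043/4096
g_14 [RBBRRRRRRRRBRB]  L=[-1 -1/2 -511/1024 -2043/4096]  R=[-1021/2048 -255/512 -127/256 -63/128 -31/64 -15/32 -7/16 -3/8 -1/4 0]  -> -4085/8192
g_15 [RBBRRRRRRRRBRBB]  L=[-1 -1/2 -511/1024 -2043/4096 -4085/8192]  R=[-1021/2048 -255/512 -127/256 -63/128 -31/64 -15/32 -7/16 -3/8 -1/4 0]  -> -8169/16384

-8169/16384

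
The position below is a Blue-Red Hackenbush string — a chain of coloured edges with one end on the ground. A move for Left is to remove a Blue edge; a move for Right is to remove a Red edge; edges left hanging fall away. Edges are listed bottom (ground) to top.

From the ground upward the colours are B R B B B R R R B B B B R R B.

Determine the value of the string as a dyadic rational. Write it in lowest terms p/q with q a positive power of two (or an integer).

14579/16384

g_1 [B]  L=[0]  R=[(no moves)]  so 1
g_2 [BR]  L=[0]  R=[1]  so 1/2
g_3 [BRB]  L=[0; 1/2]  R=[1]  so 3/4
g_4 [BRBB]  L=[0; 1/2; 3/4]  R=[1]  so 7/8
g_5 [BRBBB]  L=[0; 1/2; 3/4; 7/8]  R=[1]  so 15/16
g_6 [BRBBBR]  L=[0; 1/2; 3/4; 7/8]  R=[15/16; 1]  so 29/32
g_7 [BRBBBRR]  L=[0; 1/2; 3/4; 7/8]  R=[29/32; 15/16; 1]  so 57/64
g_8 [BRBBBRRR]  L=[0; 1/2; 3/4; 7/8]  R=[57/64; 29/32; 15/16; 1]  so 113/128
g_9 [BRBBBRRRB]  L=[0; 1/2; 3/4; 7/8; 113/128]  R=[57/64; 29/32; 15/16; 1]  so 227/256
g_10 [BRBBBRRRBB]  L=[0; 1/2; 3/4; 7/8; 113/128; 227/256]  R=[57/64; 29/32; 15/16; 1]  so 455/512
g_11 [BRBBBRRRBBB]  L=[0; 1/2; 3/4; 7/8; 113/128; 227/256; 455/512]  R=[57/64; 29/32; 15/16; 1]  so 911/1024
g_12 [BRBBBRRRBBBB]  L=[0; 1/2; 3/4; 7/8; 113/128; 227/256; 455/512; 911/1024]  R=[57/64; 29/32; 15/16; 1]  so 1823/2048
g_13 [BRBBBRRRBBBBR]  L=[0; 1/2; 3/4; 7/8; 113/128; 227/256; 455/512; 911/1024]  R=[1823/2048; 57/64; 29/32; 15/16; 1]  so 3645/4096
g_14 [BRBBBRRRBBBBRR]  L=[0; 1/2; 3/4; 7/8; 113/128; 227/256; 455/512; 911/1024]  R=[3645/4096; 1823/2048; 57/64; 29/32; 15/16; 1]  so 7289/8192
g_15 [BRBBBRRRBBBBRRB]  L=[0; 1/2; 3/4; 7/8; 113/128; 227/256; 455/512; 911/1024; 7289/8192]  R=[3645/4096; 1823/2048; 57/64; 29/32; 15/16; 1]  so 14579/16384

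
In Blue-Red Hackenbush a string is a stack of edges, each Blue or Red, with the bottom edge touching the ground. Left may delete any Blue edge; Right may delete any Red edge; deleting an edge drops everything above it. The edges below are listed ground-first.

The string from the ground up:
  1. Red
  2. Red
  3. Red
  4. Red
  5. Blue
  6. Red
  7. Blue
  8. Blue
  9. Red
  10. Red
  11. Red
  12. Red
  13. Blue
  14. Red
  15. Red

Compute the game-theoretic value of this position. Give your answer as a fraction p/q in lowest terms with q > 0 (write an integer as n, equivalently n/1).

-7415/2048

Prefix values for Red Red Red Red Blue Red Blue Blue Red Red Red Red Blue Red Red via {L|R} + simplicity:
value_1 [R]  L=[]  R=[0]  -> -1
value_2 [RR]  L=[]  R=[-1 0]  -> -2
value_3 [RRR]  L=[]  R=[-2 -1 0]  -> -3
value_4 [RRRR]  L=[]  R=[-3 -2 -1 0]  -> -4
value_5 [RRRRB]  L=[-4]  R=[-3 -2 -1 0]  -> -7/2
value_6 [RRRRBR]  L=[-4]  R=[-7/2 -3 -2 -1 0]  -> -15/4
value_7 [RRRRBRB]  L=[-4 -15/4]  R=[-7/2 -3 -2 -1 0]  -> -29/8
value_8 [RRRRBRBB]  L=[-4 -15/4 -29/8]  R=[-7/2 -3 -2 -1 0]  -> -57/16
value_9 [RRRRBRBBR]  L=[-4 -15/4 -29/8]  R=[-57/16 -7/2 -3 -2 -1 0]  -> -115/32
value_10 [RRRRBRBBRR]  L=[-4 -15/4 -29/8]  R=[-115/32 -57/16 -7/2 -3 -2 -1 0]  -> -231/64
value_11 [RRRRBRBBRRR]  L=[-4 -15/4 -29/8]  R=[-231/64 -115/32 -57/16 -7/2 -3 -2 -1 0]  -> -463/128
value_12 [RRRRBRBBRRRR]  L=[-4 -15/4 -29/8]  R=[-463/128 -231/64 -115/32 -57/16 -7/2 -3 -2 -1 0]  -> -927/256
value_13 [RRRRBRBBRRRRB]  L=[-4 -15/4 -29/8 -927/256]  R=[-463/128 -231/64 -115/32 -57/16 -7/2 -3 -2 -1 0]  -> -1853/512
value_14 [RRRRBRBBRRRRBR]  L=[-4 -15/4 -29/8 -927/256]  R=[-1853/512 -463/128 -231/64 -115/32 -57/16 -7/2 -3 -2 -1 0]  -> -3707/1024
value_15 [RRRRBRBBRRRRBRR]  L=[-4 -15/4 -29/8 -927/256]  R=[-3707/1024 -1853/512 -463/128 -231/64 -115/32 -57/16 -7/2 -3 -2 -1 0]  -> -7415/2048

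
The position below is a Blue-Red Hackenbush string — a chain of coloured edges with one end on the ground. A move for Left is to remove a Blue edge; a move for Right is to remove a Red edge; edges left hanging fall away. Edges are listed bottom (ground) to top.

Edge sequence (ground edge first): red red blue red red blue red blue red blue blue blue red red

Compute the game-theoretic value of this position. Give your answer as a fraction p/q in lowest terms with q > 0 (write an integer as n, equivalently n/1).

-7495/4096

r: Left { · }, Right { 0 } -> simplest -1
rr: Left { · }, Right { -1; 0 } -> simplest -2
rrb: Left { -2 }, Right { -1; 0 } -> simplest -3/2
rrbr: Left { -2 }, Right { -3/2; -1; 0 } -> simplest -7/4
rrbrr: Left { -2 }, Right { -7/4; -3/2; -1; 0 } -> simplest -15/8
rrbrrb: Left { -2; -15/8 }, Right { -7/4; -3/2; -1; 0 } -> simplest -29/16
rrbrrbr: Left { -2; -15/8 }, Right { -29/16; -7/4; -3/2; -1; 0 } -> simplest -59/32
rrbrrbrb: Left { -2; -15/8; -59/32 }, Right { -29/16; -7/4; -3/2; -1; 0 } -> simplest -117/64
rrbrrbrbr: Left { -2; -15/8; -59/32 }, Right { -117/64; -29/16; -7/4; -3/2; -1; 0 } -> simplest -235/128
rrbrrbrbrb: Left { -2; -15/8; -59/32; -235/128 }, Right { -117/64; -29/16; -7/4; -3/2; -1; 0 } -> simplest -469/256
rrbrrbrbrbb: Left { -2; -15/8; -59/32; -235/128; -469/256 }, Right { -117/64; -29/16; -7/4; -3/2; -1; 0 } -> simplest -937/512
rrbrrbrbrbbb: Left { -2; -15/8; -59/32; -235/128; -469/256; -937/512 }, Right { -117/64; -29/16; -7/4; -3/2; -1; 0 } -> simplest -1873/1024
rrbrrbrbrbbbr: Left { -2; -15/8; -59/32; -235/128; -469/256; -937/512 }, Right { -1873/1024; -117/64; -29/16; -7/4; -3/2; -1; 0 } -> simplest -3747/2048
rrbrrbrbrbbbrr: Left { -2; -15/8; -59/32; -235/128; -469/256; -937/512 }, Right { -3747/2048; -1873/1024; -117/64; -29/16; -7/4; -3/2; -1; 0 } -> simplest -7495/4096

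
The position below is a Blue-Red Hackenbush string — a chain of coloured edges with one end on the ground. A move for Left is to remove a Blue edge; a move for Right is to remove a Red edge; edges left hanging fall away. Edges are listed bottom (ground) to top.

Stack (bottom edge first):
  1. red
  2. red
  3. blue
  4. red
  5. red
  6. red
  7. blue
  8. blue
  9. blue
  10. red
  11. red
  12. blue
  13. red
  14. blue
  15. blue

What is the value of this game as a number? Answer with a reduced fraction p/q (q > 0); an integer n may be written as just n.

-15465/8192

step 1: add red to get r; options L={ · } R={ 0 } -> -1
step 2: add red to get rr; options L={ · } R={ -1,0 } -> -2
step 3: add blue to get rrb; options L={ -2 } R={ -1,0 } -> -3/2
step 4: add red to get rrbr; options L={ -2 } R={ -3/2,-1,0 } -> -7/4
step 5: add red to get rrbrr; options L={ -2 } R={ -7/4,-3/2,-1,0 } -> -15/8
step 6: add red to get rrbrrr; options L={ -2 } R={ -15/8,-7/4,-3/2,-1,0 } -> -31/16
step 7: add blue to get rrbrrrb; options L={ -2,-31/16 } R={ -15/8,-7/4,-3/2,-1,0 } -> -61/32
step 8: add blue to get rrbrrrbb; options L={ -2,-31/16,-61/32 } R={ -15/8,-7/4,-3/2,-1,0 } -> -121/64
step 9: add blue to get rrbrrrbbb; options L={ -2,-31/16,-61/32,-121/64 } R={ -15/8,-7/4,-3/2,-1,0 } -> -241/128
step 10: add red to get rrbrrrbbbr; options L={ -2,-31/16,-61/32,-121/64 } R={ -241/128,-15/8,-7/4,-3/2,-1,0 } -> -483/256
step 11: add red to get rrbrrrbbbrr; options L={ -2,-31/16,-61/32,-121/64 } R={ -483/256,-241/128,-15/8,-7/4,-3/2,-1,0 } -> -967/512
step 12: add blue to get rrbrrrbbbrrb; options L={ -2,-31/16,-61/32,-121/64,-967/512 } R={ -483/256,-241/128,-15/8,-7/4,-3/2,-1,0 } -> -1933/1024
step 13: add red to get rrbrrrbbbrrbr; options L={ -2,-31/16,-61/32,-121/64,-967/512 } R={ -1933/1024,-483/256,-241/128,-15/8,-7/4,-3/2,-1,0 } -> -3867/2048
step 14: add blue to get rrbrrrbbbrrbrb; options L={ -2,-31/16,-61/32,-121/64,-967/512,-3867/2048 } R={ -1933/1024,-483/256,-241/128,-15/8,-7/4,-3/2,-1,0 } -> -7733/4096
step 15: add blue to get rrbrrrbbbrrbrbb; options L={ -2,-31/16,-61/32,-121/64,-967/512,-3867/2048,-7733/4096 } R={ -1933/1024,-483/256,-241/128,-15/8,-7/4,-3/2,-1,0 } -> -15465/8192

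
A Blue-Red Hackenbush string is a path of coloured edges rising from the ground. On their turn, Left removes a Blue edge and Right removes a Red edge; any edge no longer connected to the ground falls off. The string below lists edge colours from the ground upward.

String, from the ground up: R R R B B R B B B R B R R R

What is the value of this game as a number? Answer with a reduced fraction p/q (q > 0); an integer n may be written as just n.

Prefix values for R R R B B R B B B R B R R R via {L|R} + simplicity:
edge 1 of 14 (R): { none | 0 } → -1
edge 2 of 14 (R): { none | -1 0 } → -2
edge 3 of 14 (R): { none | -2 -1 0 } → -3
edge 4 of 14 (B): { -3 | -2 -1 0 } → -5/2
edge 5 of 14 (B): { -3 -5/2 | -2 -1 0 } → -9/4
edge 6 of 14 (R): { -3 -5/2 | -9/4 -2 -1 0 } → -19/8
edge 7 of 14 (B): { -3 -5/2 -19/8 | -9/4 -2 -1 0 } → -37/16
edge 8 of 14 (B): { -3 -5/2 -19/8 -37/16 | -9/4 -2 -1 0 } → -73/32
edge 9 of 14 (B): { -3 -5/2 -19/8 -37/16 -73/32 | -9/4 -2 -1 0 } → -145/64
edge 10 of 14 (R): { -3 -5/2 -19/8 -37/16 -73/32 | -145/64 -9/4 -2 -1 0 } → -291/128
edge 11 of 14 (B): { -3 -5/2 -19/8 -37/16 -73/32 -291/128 | -145/64 -9/4 -2 -1 0 } → -581/256
edge 12 of 14 (R): { -3 -5/2 -19/8 -37/16 -73/32 -291/128 | -581/256 -145/64 -9/4 -2 -1 0 } → -1163/512
edge 13 of 14 (R): { -3 -5/2 -19/8 -37/16 -73/32 -291/128 | -1163/512 -581/256 -145/64 -9/4 -2 -1 0 } → -2327/1024
edge 14 of 14 (R): { -3 -5/2 -19/8 -37/16 -73/32 -291/128 | -2327/1024 -1163/512 -581/256 -145/64 -9/4 -2 -1 0 } → -4655/2048

-4655/2048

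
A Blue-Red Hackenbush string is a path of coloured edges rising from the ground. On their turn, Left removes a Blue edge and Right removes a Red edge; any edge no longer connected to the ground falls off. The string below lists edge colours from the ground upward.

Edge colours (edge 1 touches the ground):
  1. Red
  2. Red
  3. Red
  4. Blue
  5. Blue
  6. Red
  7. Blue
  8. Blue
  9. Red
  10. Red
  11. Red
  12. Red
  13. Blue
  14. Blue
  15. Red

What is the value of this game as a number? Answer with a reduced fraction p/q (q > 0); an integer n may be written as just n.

Recurse on prefixes of the 15-edge string Red Red Red Blue Blue Red Blue Blue Red Red Red Red Blue Blue Red:
edge 1 of 15 (Red): { — | 0 } = -1
edge 2 of 15 (Red): { — | -1; 0 } = -2
edge 3 of 15 (Red): { — | -2; -1; 0 } = -3
edge 4 of 15 (Blue): { -3 | -2; -1; 0 } = -5/2
edge 5 of 15 (Blue): { -3; -5/2 | -2; -1; 0 } = -9/4
edge 6 of 15 (Red): { -3; -5/2 | -9/4; -2; -1; 0 } = -19/8
edge 7 of 15 (Blue): { -3; -5/2; -19/8 | -9/4; -2; -1; 0 } = -37/16
edge 8 of 15 (Blue): { -3; -5/2; -19/8; -37/16 | -9/4; -2; -1; 0 } = -73/32
edge 9 of 15 (Red): { -3; -5/2; -19/8; -37/16 | -73/32; -9/4; -2; -1; 0 } = -147/64
edge 10 of 15 (Red): { -3; -5/2; -19/8; -37/16 | -147/64; -73/32; -9/4; -2; -1; 0 } = -295/128
edge 11 of 15 (Red): { -3; -5/2; -19/8; -37/16 | -295/128; -147/64; -73/32; -9/4; -2; -1; 0 } = -591/256
edge 12 of 15 (Red): { -3; -5/2; -19/8; -37/16 | -591/256; -295/128; -147/64; -73/32; -9/4; -2; -1; 0 } = -1183/512
edge 13 of 15 (Blue): { -3; -5/2; -19/8; -37/16; -1183/512 | -591/256; -295/128; -147/64; -73/32; -9/4; -2; -1; 0 } = -2365/1024
edge 14 of 15 (Blue): { -3; -5/2; -19/8; -37/16; -1183/512; -2365/1024 | -591/256; -295/128; -147/64; -73/32; -9/4; -2; -1; 0 } = -4729/2048
edge 15 of 15 (Red): { -3; -5/2; -19/8; -37/16; -1183/512; -2365/1024 | -4729/2048; -591/256; -295/128; -147/64; -73/32; -9/4; -2; -1; 0 } = -9459/4096

-9459/4096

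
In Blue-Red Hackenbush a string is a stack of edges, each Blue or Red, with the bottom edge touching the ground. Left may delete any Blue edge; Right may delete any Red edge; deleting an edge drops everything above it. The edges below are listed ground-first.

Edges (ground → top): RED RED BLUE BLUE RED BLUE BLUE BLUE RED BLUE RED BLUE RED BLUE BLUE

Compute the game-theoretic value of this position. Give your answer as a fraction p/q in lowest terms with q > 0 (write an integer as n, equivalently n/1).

Recurse on prefixes of the 15-edge string RED RED BLUE BLUE RED BLUE BLUE BLUE RED BLUE RED BLUE RED BLUE BLUE:
R: Left { — }, Right { 0 } so simplest -1
RR: Left { — }, Right { -1, 0 } so simplest -2
RRB: Left { -2 }, Right { -1, 0 } so simplest -3/2
RRBB: Left { -2, -3/2 }, Right { -1, 0 } so simplest -5/4
RRBBR: Left { -2, -3/2 }, Right { -5/4, -1, 0 } so simplest -11/8
RRBBRB: Left { -2, -3/2, -11/8 }, Right { -5/4, -1, 0 } so simplest -21/16
RRBBRBB: Left { -2, -3/2, -11/8, -21/16 }, Right { -5/4, -1, 0 } so simplest -41/32
RRBBRBBB: Left { -2, -3/2, -11/8, -21/16, -41/32 }, Right { -5/4, -1, 0 } so simplest -81/64
RRBBRBBBR: Left { -2, -3/2, -11/8, -21/16, -41/32 }, Right { -81/64, -5/4, -1, 0 } so simplest -163/128
RRBBRBBBRB: Left { -2, -3/2, -11/8, -21/16, -41/32, -163/128 }, Right { -81/64, -5/4, -1, 0 } so simplest -325/256
RRBBRBBBRBR: Left { -2, -3/2, -11/8, -21/16, -41/32, -163/128 }, Right { -325/256, -81/64, -5/4, -1, 0 } so simplest -651/512
RRBBRBBBRBRB: Left { -2, -3/2, -11/8, -21/16, -41/32, -163/128, -651/512 }, Right { -325/256, -81/64, -5/4, -1, 0 } so simplest -1301/1024
RRBBRBBBRBRBR: Left { -2, -3/2, -11/8, -21/16, -41/32, -163/128, -651/512 }, Right { -1301/1024, -325/256, -81/64, -5/4, -1, 0 } so simplest -2603/2048
RRBBRBBBRBRBRB: Left { -2, -3/2, -11/8, -21/16, -41/32, -163/128, -651/512, -2603/2048 }, Right { -1301/1024, -325/256, -81/64, -5/4, -1, 0 } so simplest -5205/4096
RRBBRBBBRBRBRBB: Left { -2, -3/2, -11/8, -21/16, -41/32, -163/128, -651/512, -2603/2048, -5205/4096 }, Right { -1301/1024, -325/256, -81/64, -5/4, -1, 0 } so simplest -10409/8192

-10409/8192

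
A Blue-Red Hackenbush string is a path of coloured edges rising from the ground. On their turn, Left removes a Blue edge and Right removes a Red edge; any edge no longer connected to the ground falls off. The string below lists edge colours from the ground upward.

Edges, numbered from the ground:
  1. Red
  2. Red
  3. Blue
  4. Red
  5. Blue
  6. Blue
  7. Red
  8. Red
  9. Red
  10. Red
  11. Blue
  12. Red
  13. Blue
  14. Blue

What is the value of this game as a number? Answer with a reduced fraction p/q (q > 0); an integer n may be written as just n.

-6633/4096

step 1: add Red to get R; options L={  } R={ 0 } → -1
step 2: add Red to get RR; options L={  } R={ -1 0 } → -2
step 3: add Blue to get RRB; options L={ -2 } R={ -1 0 } → -3/2
step 4: add Red to get RRBR; options L={ -2 } R={ -3/2 -1 0 } → -7/4
step 5: add Blue to get RRBRB; options L={ -2 -7/4 } R={ -3/2 -1 0 } → -13/8
step 6: add Blue to get RRBRBB; options L={ -2 -7/4 -13/8 } R={ -3/2 -1 0 } → -25/16
step 7: add Red to get RRBRBBR; options L={ -2 -7/4 -13/8 } R={ -25/16 -3/2 -1 0 } → -51/32
step 8: add Red to get RRBRBBRR; options L={ -2 -7/4 -13/8 } R={ -51/32 -25/16 -3/2 -1 0 } → -103/64
step 9: add Red to get RRBRBBRRR; options L={ -2 -7/4 -13/8 } R={ -103/64 -51/32 -25/16 -3/2 -1 0 } → -207/128
step 10: add Red to get RRBRBBRRRR; options L={ -2 -7/4 -13/8 } R={ -207/128 -103/64 -51/32 -25/16 -3/2 -1 0 } → -415/256
step 11: add Blue to get RRBRBBRRRRB; options L={ -2 -7/4 -13/8 -415/256 } R={ -207/128 -103/64 -51/32 -25/16 -3/2 -1 0 } → -829/512
step 12: add Red to get RRBRBBRRRRBR; options L={ -2 -7/4 -13/8 -415/256 } R={ -829/512 -207/128 -103/64 -51/32 -25/16 -3/2 -1 0 } → -1659/1024
step 13: add Blue to get RRBRBBRRRRBRB; options L={ -2 -7/4 -13/8 -415/256 -1659/1024 } R={ -829/512 -207/128 -103/64 -51/32 -25/16 -3/2 -1 0 } → -3317/2048
step 14: add Blue to get RRBRBBRRRRBRBB; options L={ -2 -7/4 -13/8 -415/256 -1659/1024 -3317/2048 } R={ -829/512 -207/128 -103/64 -51/32 -25/16 -3/2 -1 0 } → -6633/4096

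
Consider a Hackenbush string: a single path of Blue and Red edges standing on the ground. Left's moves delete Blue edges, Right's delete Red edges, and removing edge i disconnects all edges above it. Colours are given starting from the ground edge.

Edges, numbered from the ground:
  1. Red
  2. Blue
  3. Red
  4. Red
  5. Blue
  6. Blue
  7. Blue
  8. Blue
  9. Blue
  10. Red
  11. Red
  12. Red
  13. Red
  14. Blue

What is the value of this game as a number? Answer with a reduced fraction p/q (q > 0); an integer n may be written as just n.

-6205/8192

edge 1 of 14 (Red): {  | 0 } ⇒ -1
edge 2 of 14 (Blue): { -1 | 0 } ⇒ -1/2
edge 3 of 14 (Red): { -1 | -1/2; 0 } ⇒ -3/4
edge 4 of 14 (Red): { -1 | -3/4; -1/2; 0 } ⇒ -7/8
edge 5 of 14 (Blue): { -1; -7/8 | -3/4; -1/2; 0 } ⇒ -13/16
edge 6 of 14 (Blue): { -1; -7/8; -13/16 | -3/4; -1/2; 0 } ⇒ -25/32
edge 7 of 14 (Blue): { -1; -7/8; -13/16; -25/32 | -3/4; -1/2; 0 } ⇒ -49/64
edge 8 of 14 (Blue): { -1; -7/8; -13/16; -25/32; -49/64 | -3/4; -1/2; 0 } ⇒ -97/128
edge 9 of 14 (Blue): { -1; -7/8; -13/16; -25/32; -49/64; -97/128 | -3/4; -1/2; 0 } ⇒ -193/256
edge 10 of 14 (Red): { -1; -7/8; -13/16; -25/32; -49/64; -97/128 | -193/256; -3/4; -1/2; 0 } ⇒ -387/512
edge 11 of 14 (Red): { -1; -7/8; -13/16; -25/32; -49/64; -97/128 | -387/512; -193/256; -3/4; -1/2; 0 } ⇒ -775/1024
edge 12 of 14 (Red): { -1; -7/8; -13/16; -25/32; -49/64; -97/128 | -775/1024; -387/512; -193/256; -3/4; -1/2; 0 } ⇒ -1551/2048
edge 13 of 14 (Red): { -1; -7/8; -13/16; -25/32; -49/64; -97/128 | -1551/2048; -775/1024; -387/512; -193/256; -3/4; -1/2; 0 } ⇒ -3103/4096
edge 14 of 14 (Blue): { -1; -7/8; -13/16; -25/32; -49/64; -97/128; -3103/4096 | -1551/2048; -775/1024; -387/512; -193/256; -3/4; -1/2; 0 } ⇒ -6205/8192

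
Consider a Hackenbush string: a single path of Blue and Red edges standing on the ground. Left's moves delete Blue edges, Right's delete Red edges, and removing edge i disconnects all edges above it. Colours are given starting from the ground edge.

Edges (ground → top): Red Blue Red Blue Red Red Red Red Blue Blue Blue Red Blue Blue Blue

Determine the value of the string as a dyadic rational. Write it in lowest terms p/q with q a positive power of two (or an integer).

-12049/16384

Build val(s[:k]) for k = 1..15, string s = Red Blue Red Blue Red Red Red Red Blue Blue Blue Red Blue Blue Blue.
1 of 15 · R · max L −∞ · min R 0 => -1
2 of 15 · RB · max L -1 · min R 0 => -1/2
3 of 15 · RBR · max L -1 · min R -1/2 => -3/4
4 of 15 · RBRB · max L -3/4 · min R -1/2 => -5/8
5 of 15 · RBRBR · max L -3/4 · min R -5/8 => -11/16
6 of 15 · RBRBRR · max L -3/4 · min R -11/16 => -23/32
7 of 15 · RBRBRRR · max L -3/4 · min R -23/32 => -47/64
8 of 15 · RBRBRRRR · max L -3/4 · min R -47/64 => -95/128
9 of 15 · RBRBRRRRB · max L -95/128 · min R -47/64 => -189/256
10 of 15 · RBRBRRRRBB · max L -189/256 · min R -47/64 => -377/512
11 of 15 · RBRBRRRRBBB · max L -377/512 · min R -47/64 => -753/1024
12 of 15 · RBRBRRRRBBBR · max L -377/512 · min R -753/1024 => -1507/2048
13 of 15 · RBRBRRRRBBBRB · max L -1507/2048 · min R -753/1024 => -3013/4096
14 of 15 · RBRBRRRRBBBRBB · max L -3013/4096 · min R -753/1024 => -6025/8192
15 of 15 · RBRBRRRRBBBRBBB · max L -6025/8192 · min R -753/1024 => -12049/16384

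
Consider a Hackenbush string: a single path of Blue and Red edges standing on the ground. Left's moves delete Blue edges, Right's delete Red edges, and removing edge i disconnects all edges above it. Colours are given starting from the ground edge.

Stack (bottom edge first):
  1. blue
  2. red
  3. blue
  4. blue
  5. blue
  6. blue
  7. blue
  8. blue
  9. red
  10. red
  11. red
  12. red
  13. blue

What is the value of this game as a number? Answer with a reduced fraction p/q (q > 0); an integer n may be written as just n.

4035/4096

b: Left { 0 }, Right { ∅ } gives simplest 1
br: Left { 0 }, Right { 1 } gives simplest 1/2
brb: Left { 0 1/2 }, Right { 1 } gives simplest 3/4
brbb: Left { 0 1/2 3/4 }, Right { 1 } gives simplest 7/8
brbbb: Left { 0 1/2 3/4 7/8 }, Right { 1 } gives simplest 15/16
brbbbb: Left { 0 1/2 3/4 7/8 15/16 }, Right { 1 } gives simplest 31/32
brbbbbb: Left { 0 1/2 3/4 7/8 15/16 31/32 }, Right { 1 } gives simplest 63/64
brbbbbbb: Left { 0 1/2 3/4 7/8 15/16 31/32 63/64 }, Right { 1 } gives simplest 127/128
brbbbbbbr: Left { 0 1/2 3/4 7/8 15/16 31/32 63/64 }, Right { 127/128 1 } gives simplest 253/256
brbbbbbbrr: Left { 0 1/2 3/4 7/8 15/16 31/32 63/64 }, Right { 253/256 127/128 1 } gives simplest 505/512
brbbbbbbrrr: Left { 0 1/2 3/4 7/8 15/16 31/32 63/64 }, Right { 505/512 253/256 127/128 1 } gives simplest 1009/1024
brbbbbbbrrrr: Left { 0 1/2 3/4 7/8 15/16 31/32 63/64 }, Right { 1009/1024 505/512 253/256 127/128 1 } gives simplest 2017/2048
brbbbbbbrrrrb: Left { 0 1/2 3/4 7/8 15/16 31/32 63/64 2017/2048 }, Right { 1009/1024 505/512 253/256 127/128 1 } gives simplest 4035/4096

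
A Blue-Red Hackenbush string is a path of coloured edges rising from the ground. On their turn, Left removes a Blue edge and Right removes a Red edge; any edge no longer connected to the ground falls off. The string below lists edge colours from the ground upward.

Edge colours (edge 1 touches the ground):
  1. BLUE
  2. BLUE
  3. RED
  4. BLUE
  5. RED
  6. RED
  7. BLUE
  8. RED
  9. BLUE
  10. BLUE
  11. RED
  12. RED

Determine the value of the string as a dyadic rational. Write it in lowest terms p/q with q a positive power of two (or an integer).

1 of 12 · B · max L 0 · min R +∞ → 1
2 of 12 · BB · max L 1 · min R +∞ → 2
3 of 12 · BBR · max L 1 · min R 2 → 3/2
4 of 12 · BBRB · max L 3/2 · min R 2 → 7/4
5 of 12 · BBRBR · max L 3/2 · min R 7/4 → 13/8
6 of 12 · BBRBRR · max L 3/2 · min R 13/8 → 25/16
7 of 12 · BBRBRRB · max L 25/16 · min R 13/8 → 51/32
8 of 12 · BBRBRRBR · max L 25/16 · min R 51/32 → 101/64
9 of 12 · BBRBRRBRB · max L 101/64 · min R 51/32 → 203/128
10 of 12 · BBRBRRBRBB · max L 203/128 · min R 51/32 → 407/256
11 of 12 · BBRBRRBRBBR · max L 203/128 · min R 407/256 → 813/512
12 of 12 · BBRBRRBRBBRR · max L 203/128 · min R 813/512 → 1625/1024

1625/1024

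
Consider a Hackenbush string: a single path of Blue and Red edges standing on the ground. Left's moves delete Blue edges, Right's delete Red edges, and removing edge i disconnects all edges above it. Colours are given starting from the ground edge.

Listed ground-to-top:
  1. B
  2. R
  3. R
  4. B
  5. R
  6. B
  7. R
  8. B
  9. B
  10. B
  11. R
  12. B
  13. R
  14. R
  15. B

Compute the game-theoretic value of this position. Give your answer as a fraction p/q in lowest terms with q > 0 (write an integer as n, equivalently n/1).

5587/16384

Build G(s[:k]) for k = 1..15, string s = B R R B R B R B B B R B R R B.
1 of 15 · B · max L 0 · min R +∞ so 1
2 of 15 · BR · max L 0 · min R 1 so 1/2
3 of 15 · BRR · max L 0 · min R 1/2 so 1/4
4 of 15 · BRRB · max L 1/4 · min R 1/2 so 3/8
5 of 15 · BRRBR · max L 1/4 · min R 3/8 so 5/16
6 of 15 · BRRBRB · max L 5/16 · min R 3/8 so 11/32
7 of 15 · BRRBRBR · max L 5/16 · min R 11/32 so 21/64
8 of 15 · BRRBRBRB · max L 21/64 · min R 11/32 so 43/128
9 of 15 · BRRBRBRBB · max L 43/128 · min R 11/32 so 87/256
10 of 15 · BRRBRBRBBB · max L 87/256 · min R 11/32 so 175/512
11 of 15 · BRRBRBRBBBR · max L 87/256 · min R 175/512 so 349/1024
12 of 15 · BRRBRBRBBBRB · max L 349/1024 · min R 175/512 so 699/2048
13 of 15 · BRRBRBRBBBRBR · max L 349/1024 · min R 699/2048 so 1397/4096
14 of 15 · BRRBRBRBBBRBRR · max L 349/1024 · min R 1397/4096 so 2793/8192
15 of 15 · BRRBRBRBBBRBRRB · max L 2793/8192 · min R 1397/4096 so 5587/16384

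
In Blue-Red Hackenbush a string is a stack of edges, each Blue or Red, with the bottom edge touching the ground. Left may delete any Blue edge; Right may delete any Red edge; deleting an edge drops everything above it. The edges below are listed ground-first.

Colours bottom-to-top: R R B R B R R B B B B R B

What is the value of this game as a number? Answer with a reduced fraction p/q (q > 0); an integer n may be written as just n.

-3461/2048

1 of 13 · R · max L −∞ · min R 0 → -1
2 of 13 · RR · max L −∞ · min R -1 → -2
3 of 13 · RRB · max L -2 · min R -1 → -3/2
4 of 13 · RRBR · max L -2 · min R -3/2 → -7/4
5 of 13 · RRBRB · max L -7/4 · min R -3/2 → -13/8
6 of 13 · RRBRBR · max L -7/4 · min R -13/8 → -27/16
7 of 13 · RRBRBRR · max L -7/4 · min R -27/16 → -55/32
8 of 13 · RRBRBRRB · max L -55/32 · min R -27/16 → -109/64
9 of 13 · RRBRBRRBB · max L -109/64 · min R -27/16 → -217/128
10 of 13 · RRBRBRRBBB · max L -217/128 · min R -27/16 → -433/256
11 of 13 · RRBRBRRBBBB · max L -433/256 · min R -27/16 → -865/512
12 of 13 · RRBRBRRBBBBR · max L -433/256 · min R -865/512 → -1731/1024
13 of 13 · RRBRBRRBBBBRB · max L -1731/1024 · min R -865/512 → -3461/2048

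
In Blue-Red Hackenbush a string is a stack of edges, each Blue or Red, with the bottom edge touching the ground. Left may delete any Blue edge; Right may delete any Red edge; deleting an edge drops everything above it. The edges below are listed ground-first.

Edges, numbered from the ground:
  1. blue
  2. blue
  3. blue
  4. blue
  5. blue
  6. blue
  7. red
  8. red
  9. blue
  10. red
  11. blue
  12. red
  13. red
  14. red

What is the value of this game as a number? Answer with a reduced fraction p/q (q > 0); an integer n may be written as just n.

Prefix values for blue blue blue blue blue blue red red blue red blue red red red via {L|R} + simplicity:
b: Left { 0 }, Right {  } → simplest 1
bb: Left { 0,1 }, Right {  } → simplest 2
bbb: Left { 0,1,2 }, Right {  } → simplest 3
bbbb: Left { 0,1,2,3 }, Right {  } → simplest 4
bbbbb: Left { 0,1,2,3,4 }, Right {  } → simplest 5
bbbbbb: Left { 0,1,2,3,4,5 }, Right {  } → simplest 6
bbbbbbr: Left { 0,1,2,3,4,5 }, Right { 6 } → simplest 11/2
bbbbbbrr: Left { 0,1,2,3,4,5 }, Right { 11/2,6 } → simplest 21/4
bbbbbbrrb: Left { 0,1,2,3,4,5,21/4 }, Right { 11/2,6 } → simplest 43/8
bbbbbbrrbr: Left { 0,1,2,3,4,5,21/4 }, Right { 43/8,11/2,6 } → simplest 85/16
bbbbbbrrbrb: Left { 0,1,2,3,4,5,21/4,85/16 }, Right { 43/8,11/2,6 } → simplest 171/32
bbbbbbrrbrbr: Left { 0,1,2,3,4,5,21/4,85/16 }, Right { 171/32,43/8,11/2,6 } → simplest 341/64
bbbbbbrrbrbrr: Left { 0,1,2,3,4,5,21/4,85/16 }, Right { 341/64,171/32,43/8,11/2,6 } → simplest 681/128
bbbbbbrrbrbrrr: Left { 0,1,2,3,4,5,21/4,85/16 }, Right { 681/128,341/64,171/32,43/8,11/2,6 } → simplest 1361/256

1361/256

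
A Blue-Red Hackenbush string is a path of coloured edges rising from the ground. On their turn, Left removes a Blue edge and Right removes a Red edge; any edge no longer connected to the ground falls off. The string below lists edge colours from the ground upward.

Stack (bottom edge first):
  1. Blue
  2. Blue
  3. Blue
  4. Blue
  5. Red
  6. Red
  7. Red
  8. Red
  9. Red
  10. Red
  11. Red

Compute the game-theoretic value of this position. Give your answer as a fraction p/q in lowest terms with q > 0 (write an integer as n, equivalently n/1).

step 1: add Blue to get B; options L={ 0 } R={ — } = 1
step 2: add Blue to get BB; options L={ 0, 1 } R={ — } = 2
step 3: add Blue to get BBB; options L={ 0, 1, 2 } R={ — } = 3
step 4: add Blue to get BBBB; options L={ 0, 1, 2, 3 } R={ — } = 4
step 5: add Red to get BBBBR; options L={ 0, 1, 2, 3 } R={ 4 } = 7/2
step 6: add Red to get BBBBRR; options L={ 0, 1, 2, 3 } R={ 7/2, 4 } = 13/4
step 7: add Red to get BBBBRRR; options L={ 0, 1, 2, 3 } R={ 13/4, 7/2, 4 } = 25/8
step 8: add Red to get BBBBRRRR; options L={ 0, 1, 2, 3 } R={ 25/8, 13/4, 7/2, 4 } = 49/16
step 9: add Red to get BBBBRRRRR; options L={ 0, 1, 2, 3 } R={ 49/16, 25/8, 13/4, 7/2, 4 } = 97/32
step 10: add Red to get BBBBRRRRRR; options L={ 0, 1, 2, 3 } R={ 97/32, 49/16, 25/8, 13/4, 7/2, 4 } = 193/64
step 11: add Red to get BBBBRRRRRRR; options L={ 0, 1, 2, 3 } R={ 193/64, 97/32, 49/16, 25/8, 13/4, 7/2, 4 } = 385/128

385/128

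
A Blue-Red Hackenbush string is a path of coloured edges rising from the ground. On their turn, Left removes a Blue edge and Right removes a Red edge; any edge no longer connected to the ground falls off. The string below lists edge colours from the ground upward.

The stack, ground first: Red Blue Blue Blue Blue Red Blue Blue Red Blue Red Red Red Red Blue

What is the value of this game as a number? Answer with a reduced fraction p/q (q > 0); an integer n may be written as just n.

-1213/16384

Recurse on prefixes of the 15-edge string Red Blue Blue Blue Blue Red Blue Blue Red Blue Red Red Red Red Blue:
g(R) = { · | 0 } ⇒ -1
g(RB) = { -1 | 0 } ⇒ -1/2
g(RBB) = { -1; -1/2 | 0 } ⇒ -1/4
g(RBBB) = { -1; -1/2; -1/4 | 0 } ⇒ -1/8
g(RBBBB) = { -1; -1/2; -1/4; -1/8 | 0 } ⇒ -1/16
g(RBBBBR) = { -1; -1/2; -1/4; -1/8 | -1/16; 0 } ⇒ -3/32
g(RBBBBRB) = { -1; -1/2; -1/4; -1/8; -3/32 | -1/16; 0 } ⇒ -5/64
g(RBBBBRBB) = { -1; -1/2; -1/4; -1/8; -3/32; -5/64 | -1/16; 0 } ⇒ -9/128
g(RBBBBRBBR) = { -1; -1/2; -1/4; -1/8; -3/32; -5/64 | -9/128; -1/16; 0 } ⇒ -19/256
g(RBBBBRBBRB) = { -1; -1/2; -1/4; -1/8; -3/32; -5/64; -19/256 | -9/128; -1/16; 0 } ⇒ -37/512
g(RBBBBRBBRBR) = { -1; -1/2; -1/4; -1/8; -3/32; -5/64; -19/256 | -37/512; -9/128; -1/16; 0 } ⇒ -75/1024
g(RBBBBRBBRBRR) = { -1; -1/2; -1/4; -1/8; -3/32; -5/64; -19/256 | -75/1024; -37/512; -9/128; -1/16; 0 } ⇒ -151/2048
g(RBBBBRBBRBRRR) = { -1; -1/2; -1/4; -1/8; -3/32; -5/64; -19/256 | -151/2048; -75/1024; -37/512; -9/128; -1/16; 0 } ⇒ -303/4096
g(RBBBBRBBRBRRRR) = { -1; -1/2; -1/4; -1/8; -3/32; -5/64; -19/256 | -303/4096; -151/2048; -75/1024; -37/512; -9/128; -1/16; 0 } ⇒ -607/8192
g(RBBBBRBBRBRRRRB) = { -1; -1/2; -1/4; -1/8; -3/32; -5/64; -19/256; -607/8192 | -303/4096; -151/2048; -75/1024; -37/512; -9/128; -1/16; 0 } ⇒ -1213/16384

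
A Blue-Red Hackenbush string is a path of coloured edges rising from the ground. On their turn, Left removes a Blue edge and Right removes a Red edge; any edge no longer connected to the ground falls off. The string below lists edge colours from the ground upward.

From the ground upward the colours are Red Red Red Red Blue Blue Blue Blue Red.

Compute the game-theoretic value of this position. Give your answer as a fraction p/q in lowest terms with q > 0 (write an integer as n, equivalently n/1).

Prefix values for Red Red Red Red Blue Blue Blue Blue Red via {L|R} + simplicity:
1 of 9 · R · max L −∞ · min R 0 so -1
2 of 9 · RR · max L −∞ · min R -1 so -2
3 of 9 · RRR · max L −∞ · min R -2 so -3
4 of 9 · RRRR · max L −∞ · min R -3 so -4
5 of 9 · RRRRB · max L -4 · min R -3 so -7/2
6 of 9 · RRRRBB · max L -7/2 · min R -3 so -13/4
7 of 9 · RRRRBBB · max L -13/4 · min R -3 so -25/8
8 of 9 · RRRRBBBB · max L -25/8 · min R -3 so -49/16
9 of 9 · RRRRBBBBR · max L -25/8 · min R -49/16 so -99/32

-99/32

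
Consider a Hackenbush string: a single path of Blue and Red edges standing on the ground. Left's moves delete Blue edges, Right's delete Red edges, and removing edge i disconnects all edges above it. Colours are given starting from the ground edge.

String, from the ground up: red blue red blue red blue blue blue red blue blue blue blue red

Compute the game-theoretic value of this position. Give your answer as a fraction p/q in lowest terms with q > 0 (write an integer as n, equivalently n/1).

-5187/8192

Build v(s[:k]) for k = 1..14, string s = red blue red blue red blue blue blue red blue blue blue blue red.
edge 1 of 14 (red): { · | 0 } -> -1
edge 2 of 14 (blue): { -1 | 0 } -> -1/2
edge 3 of 14 (red): { -1 | -1/2, 0 } -> -3/4
edge 4 of 14 (blue): { -1, -3/4 | -1/2, 0 } -> -5/8
edge 5 of 14 (red): { -1, -3/4 | -5/8, -1/2, 0 } -> -11/16
edge 6 of 14 (blue): { -1, -3/4, -11/16 | -5/8, -1/2, 0 } -> -21/32
edge 7 of 14 (blue): { -1, -3/4, -11/16, -21/32 | -5/8, -1/2, 0 } -> -41/64
edge 8 of 14 (blue): { -1, -3/4, -11/16, -21/32, -41/64 | -5/8, -1/2, 0 } -> -81/128
edge 9 of 14 (red): { -1, -3/4, -11/16, -21/32, -41/64 | -81/128, -5/8, -1/2, 0 } -> -163/256
edge 10 of 14 (blue): { -1, -3/4, -11/16, -21/32, -41/64, -163/256 | -81/128, -5/8, -1/2, 0 } -> -325/512
edge 11 of 14 (blue): { -1, -3/4, -11/16, -21/32, -41/64, -163/256, -325/512 | -81/128, -5/8, -1/2, 0 } -> -649/1024
edge 12 of 14 (blue): { -1, -3/4, -11/16, -21/32, -41/64, -163/256, -325/512, -649/1024 | -81/128, -5/8, -1/2, 0 } -> -1297/2048
edge 13 of 14 (blue): { -1, -3/4, -11/16, -21/32, -41/64, -163/256, -325/512, -649/1024, -1297/2048 | -81/128, -5/8, -1/2, 0 } -> -2593/4096
edge 14 of 14 (red): { -1, -3/4, -11/16, -21/32, -41/64, -163/256, -325/512, -649/1024, -1297/2048 | -2593/4096, -81/128, -5/8, -1/2, 0 } -> -5187/8192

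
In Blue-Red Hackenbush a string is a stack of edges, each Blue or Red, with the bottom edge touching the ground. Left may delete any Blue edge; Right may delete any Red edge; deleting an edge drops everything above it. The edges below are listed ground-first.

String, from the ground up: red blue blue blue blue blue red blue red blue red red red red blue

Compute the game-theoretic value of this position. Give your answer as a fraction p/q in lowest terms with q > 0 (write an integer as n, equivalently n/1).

-701/16384

Recurse on prefixes of the 15-edge string red blue blue blue blue blue red blue red blue red red red red blue:
edge 1 of 15 (red): {  | 0 } = -1
edge 2 of 15 (blue): { -1 | 0 } = -1/2
edge 3 of 15 (blue): { -1 -1/2 | 0 } = -1/4
edge 4 of 15 (blue): { -1 -1/2 -1/4 | 0 } = -1/8
edge 5 of 15 (blue): { -1 -1/2 -1/4 -1/8 | 0 } = -1/16
edge 6 of 15 (blue): { -1 -1/2 -1/4 -1/8 -1/16 | 0 } = -1/32
edge 7 of 15 (red): { -1 -1/2 -1/4 -1/8 -1/16 | -1/32 0 } = -3/64
edge 8 of 15 (blue): { -1 -1/2 -1/4 -1/8 -1/16 -3/64 | -1/32 0 } = -5/128
edge 9 of 15 (red): { -1 -1/2 -1/4 -1/8 -1/16 -3/64 | -5/128 -1/32 0 } = -11/256
edge 10 of 15 (blue): { -1 -1/2 -1/4 -1/8 -1/16 -3/64 -11/256 | -5/128 -1/32 0 } = -21/512
edge 11 of 15 (red): { -1 -1/2 -1/4 -1/8 -1/16 -3/64 -11/256 | -21/512 -5/128 -1/32 0 } = -43/1024
edge 12 of 15 (red): { -1 -1/2 -1/4 -1/8 -1/16 -3/64 -11/256 | -43/1024 -21/512 -5/128 -1/32 0 } = -87/2048
edge 13 of 15 (red): { -1 -1/2 -1/4 -1/8 -1/16 -3/64 -11/256 | -87/2048 -43/1024 -21/512 -5/128 -1/32 0 } = -175/4096
edge 14 of 15 (red): { -1 -1/2 -1/4 -1/8 -1/16 -3/64 -11/256 | -175/4096 -87/2048 -43/1024 -21/512 -5/128 -1/32 0 } = -351/8192
edge 15 of 15 (blue): { -1 -1/2 -1/4 -1/8 -1/16 -3/64 -11/256 -351/8192 | -175/4096 -87/2048 -43/1024 -21/512 -5/128 -1/32 0 } = -701/16384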